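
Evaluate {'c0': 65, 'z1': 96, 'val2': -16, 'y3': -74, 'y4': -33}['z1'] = 96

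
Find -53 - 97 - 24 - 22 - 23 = -219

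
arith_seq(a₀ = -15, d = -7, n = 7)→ [-15, -22, -29, -36, -43, -50, -57]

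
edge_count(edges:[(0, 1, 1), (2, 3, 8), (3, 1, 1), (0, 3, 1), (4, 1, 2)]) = 5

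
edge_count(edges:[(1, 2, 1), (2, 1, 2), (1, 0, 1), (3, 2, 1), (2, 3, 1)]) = 5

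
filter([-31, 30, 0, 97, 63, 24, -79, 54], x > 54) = [97, 63]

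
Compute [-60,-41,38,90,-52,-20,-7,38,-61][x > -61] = [-60, -41, 38, 90, -52, -20, -7, 38]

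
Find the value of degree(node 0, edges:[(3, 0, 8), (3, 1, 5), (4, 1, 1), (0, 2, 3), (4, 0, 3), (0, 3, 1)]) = incident: (3,0), (0,2), (4,0), (0,3)
= 4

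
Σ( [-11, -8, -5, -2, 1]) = -25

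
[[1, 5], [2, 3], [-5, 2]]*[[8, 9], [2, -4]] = [[18, -11], [22, 6], [-36, -53]]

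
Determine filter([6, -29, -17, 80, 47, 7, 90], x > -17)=keep x where x > -17: 6✓, -29✗, -17✗, 80✓, 47✓, 7✓, 90✓
= [6, 80, 47, 7, 90]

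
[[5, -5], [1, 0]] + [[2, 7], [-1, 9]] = [[7, 2], [0, 9]]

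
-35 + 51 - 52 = -36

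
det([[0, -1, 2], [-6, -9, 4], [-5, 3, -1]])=-100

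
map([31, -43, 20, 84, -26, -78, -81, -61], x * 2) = 31*2=62, -43*2=-86, 20*2=40, 84*2=168, -26*2=-52, -78*2=-156, -81*2=-162, -61*2=-122
= [62, -86, 40, 168, -52, -156, -162, -122]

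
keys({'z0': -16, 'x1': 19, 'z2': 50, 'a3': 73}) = ['z0', 'x1', 'z2', 'a3']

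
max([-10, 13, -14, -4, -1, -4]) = 13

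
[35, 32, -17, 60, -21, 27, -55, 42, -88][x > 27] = keep x where x > 27: 35✓, 32✓, -17✗, 60✓, -21✗, 27✗, -55✗, 42✓, -88✗
= [35, 32, 60, 42]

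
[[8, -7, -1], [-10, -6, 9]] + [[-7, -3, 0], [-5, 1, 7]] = [[1, -10, -1], [-15, -5, 16]]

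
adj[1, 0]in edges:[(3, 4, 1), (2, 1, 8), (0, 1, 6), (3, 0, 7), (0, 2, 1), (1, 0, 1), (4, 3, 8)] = 1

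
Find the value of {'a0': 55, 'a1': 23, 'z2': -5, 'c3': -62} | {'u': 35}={'a0': 55, 'a1': 23, 'z2': -5, 'c3': -62, 'u': 35}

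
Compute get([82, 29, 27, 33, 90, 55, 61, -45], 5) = 55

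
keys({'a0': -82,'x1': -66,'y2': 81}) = ['a0', 'x1', 'y2']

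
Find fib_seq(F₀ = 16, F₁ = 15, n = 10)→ F_2 = F_1 + F_0 = 31
F_3 = F_2 + F_1 = 46
F_4 = F_3 + F_2 = 77
...
= [16, 15, 31, 46, 77, 123, 200, 323, 523, 846]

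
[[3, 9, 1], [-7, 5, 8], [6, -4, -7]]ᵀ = [[3, -7, 6], [9, 5, -4], [1, 8, -7]]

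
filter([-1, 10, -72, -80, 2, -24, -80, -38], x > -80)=keep x where x > -80: -1✓, 10✓, -72✓, -80✗, 2✓, -24✓, -80✗, -38✓
= [-1, 10, -72, 2, -24, -38]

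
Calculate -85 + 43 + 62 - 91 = -71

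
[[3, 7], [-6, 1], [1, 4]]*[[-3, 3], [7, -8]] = C[0][0] = (3)*(-3) + (7)*(7) = 40
C[0][1] = (3)*(3) + (7)*(-8) = -47
C[1][0] = (-6)*(-3) + (1)*(7) = 25
C[1][1] = (-6)*(3) + (1)*(-8) = -26
C[2][0] = (1)*(-3) + (4)*(7) = 25
C[2][1] = (1)*(3) + (4)*(-8) = -29
= [[40, -47], [25, -26], [25, -29]]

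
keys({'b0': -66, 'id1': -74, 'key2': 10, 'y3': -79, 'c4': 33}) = ['b0', 'id1', 'key2', 'y3', 'c4']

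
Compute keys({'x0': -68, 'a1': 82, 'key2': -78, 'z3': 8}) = ['x0', 'a1', 'key2', 'z3']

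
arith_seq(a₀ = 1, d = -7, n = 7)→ [1, -6, -13, -20, -27, -34, -41]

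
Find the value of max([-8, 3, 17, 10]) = 17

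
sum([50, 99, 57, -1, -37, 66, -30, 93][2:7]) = slice → [57, -1, -37, 66, -30]
57 + (-1) + (-37) + 66 + (-30)
= 55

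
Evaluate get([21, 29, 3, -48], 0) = 21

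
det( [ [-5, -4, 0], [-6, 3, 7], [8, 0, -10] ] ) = 166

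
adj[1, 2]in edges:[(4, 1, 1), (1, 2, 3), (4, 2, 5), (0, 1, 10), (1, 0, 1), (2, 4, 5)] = 3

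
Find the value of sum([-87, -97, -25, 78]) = -131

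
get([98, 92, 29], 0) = 98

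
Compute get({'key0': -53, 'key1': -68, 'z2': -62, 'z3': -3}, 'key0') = -53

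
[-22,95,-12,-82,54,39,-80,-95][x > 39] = [95, 54]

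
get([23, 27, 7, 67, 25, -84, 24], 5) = -84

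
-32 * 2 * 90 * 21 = -120960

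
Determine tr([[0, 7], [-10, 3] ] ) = diagonal: 0 + 3
= 3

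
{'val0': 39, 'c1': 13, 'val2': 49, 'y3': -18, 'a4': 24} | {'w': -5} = {'val0': 39, 'c1': 13, 'val2': 49, 'y3': -18, 'a4': 24, 'w': -5}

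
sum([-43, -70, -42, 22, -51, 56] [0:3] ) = -155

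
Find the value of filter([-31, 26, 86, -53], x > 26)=[86]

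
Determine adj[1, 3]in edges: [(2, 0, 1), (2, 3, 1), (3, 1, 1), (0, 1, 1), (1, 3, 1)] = 1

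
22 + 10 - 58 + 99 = 73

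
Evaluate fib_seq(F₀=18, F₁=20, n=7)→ [18, 20, 38, 58, 96, 154, 250]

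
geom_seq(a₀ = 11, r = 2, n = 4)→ [11, 22, 44, 88]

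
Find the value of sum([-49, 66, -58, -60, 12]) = -89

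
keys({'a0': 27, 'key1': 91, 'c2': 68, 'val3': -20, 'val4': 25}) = ['a0', 'key1', 'c2', 'val3', 'val4']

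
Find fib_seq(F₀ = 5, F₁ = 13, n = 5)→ [5, 13, 18, 31, 49]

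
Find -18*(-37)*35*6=139860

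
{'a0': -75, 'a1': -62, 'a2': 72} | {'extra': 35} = {'a0': -75, 'a1': -62, 'a2': 72, 'extra': 35}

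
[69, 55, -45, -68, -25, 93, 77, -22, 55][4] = -25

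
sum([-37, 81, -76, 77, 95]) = 140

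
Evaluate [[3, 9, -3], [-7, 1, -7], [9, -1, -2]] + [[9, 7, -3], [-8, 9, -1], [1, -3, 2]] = [[12, 16, -6], [-15, 10, -8], [10, -4, 0]]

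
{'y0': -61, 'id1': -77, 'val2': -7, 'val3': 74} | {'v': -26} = {'y0': -61, 'id1': -77, 'val2': -7, 'val3': 74, 'v': -26}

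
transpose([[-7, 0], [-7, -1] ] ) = [[-7, -7], [0, -1]]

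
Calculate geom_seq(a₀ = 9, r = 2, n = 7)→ [9, 18, 36, 72, 144, 288, 576]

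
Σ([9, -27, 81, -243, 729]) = 9 + -27 + 81 + -243 + 729
= 549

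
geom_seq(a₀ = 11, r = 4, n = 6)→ a_0 = 11*4^0 = 11
a_1 = 11*4^1 = 44
a_2 = 11*4^2 = 176
...
= [11, 44, 176, 704, 2816, 11264]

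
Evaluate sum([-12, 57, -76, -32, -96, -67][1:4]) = slice → [57, -76, -32]
57 + (-76) + (-32)
= -51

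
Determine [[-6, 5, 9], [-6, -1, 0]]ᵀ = [[-6, -6], [5, -1], [9, 0]]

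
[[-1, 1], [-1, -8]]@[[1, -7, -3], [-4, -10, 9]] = C[0][0] = (-1)*(1) + (1)*(-4) = -5
C[0][1] = (-1)*(-7) + (1)*(-10) = -3
C[0][2] = (-1)*(-3) + (1)*(9) = 12
C[1][0] = (-1)*(1) + (-8)*(-4) = 31
C[1][1] = (-1)*(-7) + (-8)*(-10) = 87
C[1][2] = (-1)*(-3) + (-8)*(9) = -69
= [[-5, -3, 12], [31, 87, -69]]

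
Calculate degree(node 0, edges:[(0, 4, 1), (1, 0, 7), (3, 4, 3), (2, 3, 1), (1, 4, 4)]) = incident: (0,4), (1,0)
= 2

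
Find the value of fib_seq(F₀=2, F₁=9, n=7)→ [2, 9, 11, 20, 31, 51, 82]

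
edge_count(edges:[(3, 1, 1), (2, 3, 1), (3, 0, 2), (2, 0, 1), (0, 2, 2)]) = 5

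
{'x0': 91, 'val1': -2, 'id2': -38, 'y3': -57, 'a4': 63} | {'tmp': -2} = {'x0': 91, 'val1': -2, 'id2': -38, 'y3': -57, 'a4': 63, 'tmp': -2}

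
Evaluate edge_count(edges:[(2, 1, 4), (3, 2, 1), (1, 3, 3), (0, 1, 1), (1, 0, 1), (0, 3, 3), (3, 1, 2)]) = 7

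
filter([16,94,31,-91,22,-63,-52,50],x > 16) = keep x where x > 16: 16✗, 94✓, 31✓, -91✗, 22✓, -63✗, -52✗, 50✓
= [94, 31, 22, 50]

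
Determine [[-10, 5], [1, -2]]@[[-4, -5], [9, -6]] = C[0][0] = (-10)*(-4) + (5)*(9) = 85
C[0][1] = (-10)*(-5) + (5)*(-6) = 20
C[1][0] = (1)*(-4) + (-2)*(9) = -22
C[1][1] = (1)*(-5) + (-2)*(-6) = 7
= [[85, 20], [-22, 7]]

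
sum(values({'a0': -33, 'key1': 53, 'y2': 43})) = 63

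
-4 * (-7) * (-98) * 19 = -52136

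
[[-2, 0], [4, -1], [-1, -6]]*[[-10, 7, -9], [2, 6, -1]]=C[0][0] = (-2)*(-10) + (0)*(2) = 20
C[0][1] = (-2)*(7) + (0)*(6) = -14
C[0][2] = (-2)*(-9) + (0)*(-1) = 18
C[1][0] = (4)*(-10) + (-1)*(2) = -42
C[1][1] = (4)*(7) + (-1)*(6) = 22
C[1][2] = (4)*(-9) + (-1)*(-1) = -35
... (3 more cells)
= [[20, -14, 18], [-42, 22, -35], [-2, -43, 15]]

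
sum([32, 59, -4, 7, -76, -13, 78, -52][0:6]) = 5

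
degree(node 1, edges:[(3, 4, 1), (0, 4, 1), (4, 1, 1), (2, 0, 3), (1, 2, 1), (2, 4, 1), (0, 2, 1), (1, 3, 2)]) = 3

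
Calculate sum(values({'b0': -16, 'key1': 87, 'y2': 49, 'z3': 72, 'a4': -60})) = 132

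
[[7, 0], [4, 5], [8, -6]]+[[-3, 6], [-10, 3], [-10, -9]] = [[4, 6], [-6, 8], [-2, -15]]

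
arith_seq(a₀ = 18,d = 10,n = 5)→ a_0 = 18 + 0*10 = 18
a_1 = 18 + 1*10 = 28
a_2 = 18 + 2*10 = 38
...
= [18, 28, 38, 48, 58]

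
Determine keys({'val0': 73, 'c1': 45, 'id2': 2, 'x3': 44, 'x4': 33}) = ['val0', 'c1', 'id2', 'x3', 'x4']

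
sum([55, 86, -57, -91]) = -7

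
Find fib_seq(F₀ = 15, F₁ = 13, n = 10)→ F_2 = F_1 + F_0 = 28
F_3 = F_2 + F_1 = 41
F_4 = F_3 + F_2 = 69
...
= [15, 13, 28, 41, 69, 110, 179, 289, 468, 757]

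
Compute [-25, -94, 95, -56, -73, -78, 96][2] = 95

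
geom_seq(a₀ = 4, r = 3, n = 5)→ [4, 12, 36, 108, 324]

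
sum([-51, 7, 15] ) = -29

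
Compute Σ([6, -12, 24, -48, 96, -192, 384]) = 258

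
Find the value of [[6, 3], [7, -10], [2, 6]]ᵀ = [[6, 7, 2], [3, -10, 6]]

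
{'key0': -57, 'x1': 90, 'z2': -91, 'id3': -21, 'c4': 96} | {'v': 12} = {'key0': -57, 'x1': 90, 'z2': -91, 'id3': -21, 'c4': 96, 'v': 12}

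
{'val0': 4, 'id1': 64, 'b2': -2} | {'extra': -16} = {'val0': 4, 'id1': 64, 'b2': -2, 'extra': -16}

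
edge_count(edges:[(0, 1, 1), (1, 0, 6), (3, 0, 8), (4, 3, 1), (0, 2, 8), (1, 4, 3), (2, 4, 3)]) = 7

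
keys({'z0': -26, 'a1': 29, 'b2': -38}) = ['z0', 'a1', 'b2']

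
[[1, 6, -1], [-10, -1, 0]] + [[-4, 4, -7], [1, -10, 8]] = [[-3, 10, -8], [-9, -11, 8]]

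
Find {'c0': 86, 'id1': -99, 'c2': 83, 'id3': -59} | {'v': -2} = {'c0': 86, 'id1': -99, 'c2': 83, 'id3': -59, 'v': -2}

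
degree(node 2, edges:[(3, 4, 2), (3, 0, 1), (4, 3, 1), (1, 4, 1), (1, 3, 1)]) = 0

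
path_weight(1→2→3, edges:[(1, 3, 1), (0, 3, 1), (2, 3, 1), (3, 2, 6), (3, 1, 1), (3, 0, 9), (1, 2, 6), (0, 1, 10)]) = 7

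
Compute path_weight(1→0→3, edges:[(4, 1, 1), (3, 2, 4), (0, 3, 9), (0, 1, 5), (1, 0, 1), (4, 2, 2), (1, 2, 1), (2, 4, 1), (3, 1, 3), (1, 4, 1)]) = 10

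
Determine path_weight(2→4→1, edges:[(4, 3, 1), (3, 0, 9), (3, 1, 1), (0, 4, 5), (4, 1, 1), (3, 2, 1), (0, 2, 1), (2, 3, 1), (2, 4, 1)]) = w(2→4)=1 + w(4→1)=1
= 2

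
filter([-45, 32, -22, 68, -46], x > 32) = [68]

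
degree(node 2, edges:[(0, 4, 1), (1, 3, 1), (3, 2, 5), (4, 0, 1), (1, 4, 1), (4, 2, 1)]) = 2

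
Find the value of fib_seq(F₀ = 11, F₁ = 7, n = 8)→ [11, 7, 18, 25, 43, 68, 111, 179]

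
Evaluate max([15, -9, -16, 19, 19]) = 19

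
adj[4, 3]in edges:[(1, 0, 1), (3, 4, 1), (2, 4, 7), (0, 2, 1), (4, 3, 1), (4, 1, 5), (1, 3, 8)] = 1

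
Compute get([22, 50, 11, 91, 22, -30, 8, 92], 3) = 91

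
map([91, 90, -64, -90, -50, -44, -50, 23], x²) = [8281, 8100, 4096, 8100, 2500, 1936, 2500, 529]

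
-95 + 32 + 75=12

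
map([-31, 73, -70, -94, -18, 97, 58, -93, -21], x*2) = [-62, 146, -140, -188, -36, 194, 116, -186, -42]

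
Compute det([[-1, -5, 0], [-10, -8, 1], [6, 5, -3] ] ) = 101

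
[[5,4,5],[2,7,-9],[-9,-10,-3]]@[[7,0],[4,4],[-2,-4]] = [[41, -4], [60, 64], [-97, -28]]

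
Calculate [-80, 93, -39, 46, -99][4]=-99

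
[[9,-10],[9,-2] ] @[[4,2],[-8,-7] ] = C[0][0] = (9)*(4) + (-10)*(-8) = 116
C[0][1] = (9)*(2) + (-10)*(-7) = 88
C[1][0] = (9)*(4) + (-2)*(-8) = 52
C[1][1] = (9)*(2) + (-2)*(-7) = 32
= [[116, 88], [52, 32]]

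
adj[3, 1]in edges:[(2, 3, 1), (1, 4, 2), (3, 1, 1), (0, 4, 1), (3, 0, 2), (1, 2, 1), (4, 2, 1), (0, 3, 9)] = 1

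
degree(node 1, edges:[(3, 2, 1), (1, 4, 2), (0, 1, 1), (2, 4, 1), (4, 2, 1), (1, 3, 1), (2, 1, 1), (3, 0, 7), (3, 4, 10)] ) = 4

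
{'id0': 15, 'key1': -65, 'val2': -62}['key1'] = -65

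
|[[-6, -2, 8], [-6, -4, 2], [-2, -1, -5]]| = (1)*(-6)*det([[-4, 2], [-1, -5]]) + (-1)*(-2)*det([[-6, 2], [-2, -5]]) + (1)*(8)*det([[-6, -4], [-2, -1]])
= -132 + 68 + -16
= -80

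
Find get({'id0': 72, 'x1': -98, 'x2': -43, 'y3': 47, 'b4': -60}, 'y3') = 47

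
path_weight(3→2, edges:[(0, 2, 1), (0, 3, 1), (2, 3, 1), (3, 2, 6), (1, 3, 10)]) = w(3→2)=6
= 6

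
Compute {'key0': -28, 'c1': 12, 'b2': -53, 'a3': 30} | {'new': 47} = {'key0': -28, 'c1': 12, 'b2': -53, 'a3': 30, 'new': 47}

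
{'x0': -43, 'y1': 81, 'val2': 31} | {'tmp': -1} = {'x0': -43, 'y1': 81, 'val2': 31, 'tmp': -1}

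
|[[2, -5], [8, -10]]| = (2)*(-10) - (-5)*(8)
= 20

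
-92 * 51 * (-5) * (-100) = -2346000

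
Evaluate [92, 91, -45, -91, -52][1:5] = [91, -45, -91, -52]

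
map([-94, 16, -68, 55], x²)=[8836, 256, 4624, 3025]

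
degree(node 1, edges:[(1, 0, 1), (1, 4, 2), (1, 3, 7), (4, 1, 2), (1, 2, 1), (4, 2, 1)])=incident: (1,0), (1,4), (1,3), (4,1), (1,2)
= 5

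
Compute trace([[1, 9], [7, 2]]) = diagonal: 1 + 2
= 3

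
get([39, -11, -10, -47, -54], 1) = -11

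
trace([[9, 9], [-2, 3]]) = diagonal: 9 + 3
= 12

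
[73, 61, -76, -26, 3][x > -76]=[73, 61, -26, 3]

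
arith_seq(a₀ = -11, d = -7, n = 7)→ [-11, -18, -25, -32, -39, -46, -53]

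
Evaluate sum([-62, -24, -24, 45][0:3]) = -110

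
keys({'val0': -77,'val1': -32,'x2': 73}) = ['val0', 'val1', 'x2']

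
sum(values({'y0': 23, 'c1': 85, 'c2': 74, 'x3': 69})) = 23 + 85 + 74 + 69
= 251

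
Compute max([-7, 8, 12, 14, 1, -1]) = 14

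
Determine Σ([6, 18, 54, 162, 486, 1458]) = 6 + 18 + 54 + 162 + 486 + 1458
= 2184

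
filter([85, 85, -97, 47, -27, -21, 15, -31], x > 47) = [85, 85]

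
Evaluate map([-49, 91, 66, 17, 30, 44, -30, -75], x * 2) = [-98, 182, 132, 34, 60, 88, -60, -150]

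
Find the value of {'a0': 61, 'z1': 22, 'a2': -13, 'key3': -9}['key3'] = -9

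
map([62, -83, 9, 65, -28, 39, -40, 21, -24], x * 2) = [124, -166, 18, 130, -56, 78, -80, 42, -48]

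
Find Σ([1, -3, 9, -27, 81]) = 61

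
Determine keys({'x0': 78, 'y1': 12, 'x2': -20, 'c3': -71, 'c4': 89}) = ['x0', 'y1', 'x2', 'c3', 'c4']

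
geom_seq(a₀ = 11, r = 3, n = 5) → [11, 33, 99, 297, 891]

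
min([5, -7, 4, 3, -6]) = -7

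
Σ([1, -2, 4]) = 1 + -2 + 4
= 3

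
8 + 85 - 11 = 82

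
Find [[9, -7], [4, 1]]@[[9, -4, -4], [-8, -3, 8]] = C[0][0] = (9)*(9) + (-7)*(-8) = 137
C[0][1] = (9)*(-4) + (-7)*(-3) = -15
C[0][2] = (9)*(-4) + (-7)*(8) = -92
C[1][0] = (4)*(9) + (1)*(-8) = 28
C[1][1] = (4)*(-4) + (1)*(-3) = -19
C[1][2] = (4)*(-4) + (1)*(8) = -8
= [[137, -15, -92], [28, -19, -8]]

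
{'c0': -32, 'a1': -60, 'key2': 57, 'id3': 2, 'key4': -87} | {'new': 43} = {'c0': -32, 'a1': -60, 'key2': 57, 'id3': 2, 'key4': -87, 'new': 43}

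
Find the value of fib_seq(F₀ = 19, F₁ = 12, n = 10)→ [19, 12, 31, 43, 74, 117, 191, 308, 499, 807]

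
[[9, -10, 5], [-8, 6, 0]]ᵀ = [[9, -8], [-10, 6], [5, 0]]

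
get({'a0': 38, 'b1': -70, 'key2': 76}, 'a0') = 38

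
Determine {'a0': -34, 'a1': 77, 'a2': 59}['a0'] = -34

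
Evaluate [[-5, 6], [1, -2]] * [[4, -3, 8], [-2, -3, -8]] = [[-32, -3, -88], [8, 3, 24]]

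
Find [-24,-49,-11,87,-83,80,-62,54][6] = -62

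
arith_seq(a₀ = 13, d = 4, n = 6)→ [13, 17, 21, 25, 29, 33]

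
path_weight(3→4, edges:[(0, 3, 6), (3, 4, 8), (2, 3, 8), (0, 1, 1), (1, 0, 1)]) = w(3→4)=8
= 8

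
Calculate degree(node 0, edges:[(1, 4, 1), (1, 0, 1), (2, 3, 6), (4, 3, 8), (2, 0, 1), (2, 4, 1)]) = incident: (1,0), (2,0)
= 2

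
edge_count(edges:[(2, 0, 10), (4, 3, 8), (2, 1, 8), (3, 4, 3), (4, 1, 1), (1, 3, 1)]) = 6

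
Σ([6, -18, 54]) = 42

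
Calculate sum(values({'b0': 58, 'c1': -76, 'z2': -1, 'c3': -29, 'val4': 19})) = 58 + (-76) + (-1) + (-29) + 19
= -29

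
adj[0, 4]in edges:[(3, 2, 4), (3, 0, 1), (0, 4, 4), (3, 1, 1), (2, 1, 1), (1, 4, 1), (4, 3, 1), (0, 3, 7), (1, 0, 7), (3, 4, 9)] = 4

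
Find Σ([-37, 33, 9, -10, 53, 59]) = 107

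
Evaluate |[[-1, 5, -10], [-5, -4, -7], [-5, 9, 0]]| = 762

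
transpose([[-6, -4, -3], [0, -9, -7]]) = [[-6, 0], [-4, -9], [-3, -7]]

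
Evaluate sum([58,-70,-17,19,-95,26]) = -79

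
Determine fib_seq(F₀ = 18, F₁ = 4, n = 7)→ [18, 4, 22, 26, 48, 74, 122]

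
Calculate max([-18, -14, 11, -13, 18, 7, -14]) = 18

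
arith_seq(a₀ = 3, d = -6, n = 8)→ [3, -3, -9, -15, -21, -27, -33, -39]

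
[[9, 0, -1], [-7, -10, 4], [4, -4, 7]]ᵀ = [[9, -7, 4], [0, -10, -4], [-1, 4, 7]]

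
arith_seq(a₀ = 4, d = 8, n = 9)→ [4, 12, 20, 28, 36, 44, 52, 60, 68]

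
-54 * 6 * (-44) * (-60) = -855360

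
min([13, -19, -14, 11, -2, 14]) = -19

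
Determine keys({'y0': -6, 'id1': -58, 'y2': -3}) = ['y0', 'id1', 'y2']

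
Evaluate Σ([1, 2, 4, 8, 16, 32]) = 1 + 2 + 4 + 8 + 16 + 32
= 63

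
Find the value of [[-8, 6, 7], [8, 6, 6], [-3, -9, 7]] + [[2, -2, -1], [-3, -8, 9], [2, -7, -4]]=[[-6, 4, 6], [5, -2, 15], [-1, -16, 3]]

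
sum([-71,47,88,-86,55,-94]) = (-71) + 47 + 88 + (-86) + 55 + (-94)
= -61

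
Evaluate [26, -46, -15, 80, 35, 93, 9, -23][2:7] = [-15, 80, 35, 93, 9]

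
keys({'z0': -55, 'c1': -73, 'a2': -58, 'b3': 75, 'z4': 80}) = ['z0', 'c1', 'a2', 'b3', 'z4']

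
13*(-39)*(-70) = 35490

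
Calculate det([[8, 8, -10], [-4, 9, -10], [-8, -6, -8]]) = -1632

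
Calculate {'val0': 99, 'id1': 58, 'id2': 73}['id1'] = 58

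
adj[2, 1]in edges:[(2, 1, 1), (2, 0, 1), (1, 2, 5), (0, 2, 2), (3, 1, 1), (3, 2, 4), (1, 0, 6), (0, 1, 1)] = 1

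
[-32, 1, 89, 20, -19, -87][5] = -87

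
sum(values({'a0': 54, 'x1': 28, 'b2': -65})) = 17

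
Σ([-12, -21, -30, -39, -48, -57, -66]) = (-12) + (-21) + (-30) + (-39) + (-48) + (-57) + (-66)
= -273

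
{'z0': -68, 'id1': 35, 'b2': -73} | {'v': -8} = {'z0': -68, 'id1': 35, 'b2': -73, 'v': -8}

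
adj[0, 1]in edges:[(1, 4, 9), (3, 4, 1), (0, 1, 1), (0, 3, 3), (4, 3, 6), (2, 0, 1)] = 1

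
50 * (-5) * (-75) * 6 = 112500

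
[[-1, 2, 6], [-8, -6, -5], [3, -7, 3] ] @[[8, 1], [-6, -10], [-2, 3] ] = C[0][0] = (-1)*(8) + (2)*(-6) + (6)*(-2) = -32
C[0][1] = (-1)*(1) + (2)*(-10) + (6)*(3) = -3
C[1][0] = (-8)*(8) + (-6)*(-6) + (-5)*(-2) = -18
C[1][1] = (-8)*(1) + (-6)*(-10) + (-5)*(3) = 37
C[2][0] = (3)*(8) + (-7)*(-6) + (3)*(-2) = 60
C[2][1] = (3)*(1) + (-7)*(-10) + (3)*(3) = 82
= [[-32, -3], [-18, 37], [60, 82]]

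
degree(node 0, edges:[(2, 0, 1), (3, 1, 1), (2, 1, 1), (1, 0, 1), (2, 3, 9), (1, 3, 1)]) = incident: (2,0), (1,0)
= 2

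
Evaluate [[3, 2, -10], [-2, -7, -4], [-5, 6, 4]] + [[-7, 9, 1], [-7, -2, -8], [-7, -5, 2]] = [[-4, 11, -9], [-9, -9, -12], [-12, 1, 6]]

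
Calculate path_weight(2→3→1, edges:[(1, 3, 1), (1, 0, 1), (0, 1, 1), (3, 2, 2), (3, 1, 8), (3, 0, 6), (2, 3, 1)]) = 9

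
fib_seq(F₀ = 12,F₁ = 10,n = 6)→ [12, 10, 22, 32, 54, 86]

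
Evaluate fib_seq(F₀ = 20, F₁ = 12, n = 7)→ F_2 = F_1 + F_0 = 32
F_3 = F_2 + F_1 = 44
F_4 = F_3 + F_2 = 76
...
= [20, 12, 32, 44, 76, 120, 196]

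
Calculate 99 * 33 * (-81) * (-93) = 24610311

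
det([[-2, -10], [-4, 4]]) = -48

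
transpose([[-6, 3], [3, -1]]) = [[-6, 3], [3, -1]]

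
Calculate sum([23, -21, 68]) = 23 + (-21) + 68
= 70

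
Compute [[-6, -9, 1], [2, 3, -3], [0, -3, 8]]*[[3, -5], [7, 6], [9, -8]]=[[-72, -32], [0, 32], [51, -82]]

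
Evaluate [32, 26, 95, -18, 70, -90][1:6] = [26, 95, -18, 70, -90]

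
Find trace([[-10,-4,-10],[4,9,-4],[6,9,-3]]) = -4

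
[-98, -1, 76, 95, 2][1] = -1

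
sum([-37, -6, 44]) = 1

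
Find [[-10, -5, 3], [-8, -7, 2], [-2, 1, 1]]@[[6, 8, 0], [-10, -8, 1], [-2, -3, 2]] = C[0][0] = (-10)*(6) + (-5)*(-10) + (3)*(-2) = -16
C[0][1] = (-10)*(8) + (-5)*(-8) + (3)*(-3) = -49
C[0][2] = (-10)*(0) + (-5)*(1) + (3)*(2) = 1
C[1][0] = (-8)*(6) + (-7)*(-10) + (2)*(-2) = 18
C[1][1] = (-8)*(8) + (-7)*(-8) + (2)*(-3) = -14
C[1][2] = (-8)*(0) + (-7)*(1) + (2)*(2) = -3
... (3 more cells)
= [[-16, -49, 1], [18, -14, -3], [-24, -27, 3]]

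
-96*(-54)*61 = 316224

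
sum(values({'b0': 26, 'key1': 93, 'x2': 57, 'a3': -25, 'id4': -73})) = 26 + 93 + 57 + (-25) + (-73)
= 78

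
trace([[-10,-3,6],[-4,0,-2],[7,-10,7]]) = -3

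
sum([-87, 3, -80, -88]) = (-87) + 3 + (-80) + (-88)
= -252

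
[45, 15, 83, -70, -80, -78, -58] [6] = -58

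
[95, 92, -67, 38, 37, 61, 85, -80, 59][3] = 38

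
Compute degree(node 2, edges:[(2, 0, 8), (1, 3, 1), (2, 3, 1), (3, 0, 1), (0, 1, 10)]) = incident: (2,0), (2,3)
= 2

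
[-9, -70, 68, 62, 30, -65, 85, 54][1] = -70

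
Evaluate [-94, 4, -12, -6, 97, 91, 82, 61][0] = -94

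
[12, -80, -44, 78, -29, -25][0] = 12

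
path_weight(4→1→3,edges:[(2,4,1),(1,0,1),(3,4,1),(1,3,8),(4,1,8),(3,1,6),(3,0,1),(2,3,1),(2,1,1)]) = 16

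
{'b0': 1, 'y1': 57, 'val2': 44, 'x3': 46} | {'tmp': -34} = {'b0': 1, 'y1': 57, 'val2': 44, 'x3': 46, 'tmp': -34}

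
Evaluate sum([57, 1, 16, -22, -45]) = 7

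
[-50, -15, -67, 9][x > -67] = keep x where x > -67: -50✓, -15✓, -67✗, 9✓
= [-50, -15, 9]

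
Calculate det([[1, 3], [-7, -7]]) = (1)*(-7) - (3)*(-7)
= 14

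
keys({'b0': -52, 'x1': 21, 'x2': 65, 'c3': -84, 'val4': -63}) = ['b0', 'x1', 'x2', 'c3', 'val4']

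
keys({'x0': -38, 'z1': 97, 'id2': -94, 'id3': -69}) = ['x0', 'z1', 'id2', 'id3']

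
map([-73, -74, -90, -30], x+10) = -73+10=-63, -74+10=-64, -90+10=-80, -30+10=-20
= [-63, -64, -80, -20]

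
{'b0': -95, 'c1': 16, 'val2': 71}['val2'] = 71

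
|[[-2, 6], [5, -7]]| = -16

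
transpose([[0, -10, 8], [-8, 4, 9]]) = [[0, -8], [-10, 4], [8, 9]]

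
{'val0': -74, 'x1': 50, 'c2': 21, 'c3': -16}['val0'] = -74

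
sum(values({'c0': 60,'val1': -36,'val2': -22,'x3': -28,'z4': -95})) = -121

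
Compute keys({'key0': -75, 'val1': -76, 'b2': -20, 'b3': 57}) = ['key0', 'val1', 'b2', 'b3']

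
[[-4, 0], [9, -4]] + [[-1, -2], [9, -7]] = [[-5, -2], [18, -11]]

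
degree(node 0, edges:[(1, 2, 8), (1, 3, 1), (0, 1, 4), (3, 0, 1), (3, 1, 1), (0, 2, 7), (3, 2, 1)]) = 3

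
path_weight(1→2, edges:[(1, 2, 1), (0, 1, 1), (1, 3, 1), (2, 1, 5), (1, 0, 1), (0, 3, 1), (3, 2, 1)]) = w(1→2)=1
= 1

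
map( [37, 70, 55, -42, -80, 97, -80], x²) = [1369, 4900, 3025, 1764, 6400, 9409, 6400]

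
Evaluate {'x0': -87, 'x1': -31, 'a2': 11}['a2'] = 11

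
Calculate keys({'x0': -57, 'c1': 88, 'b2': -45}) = ['x0', 'c1', 'b2']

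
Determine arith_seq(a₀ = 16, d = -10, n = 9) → a_0 = 16 + 0*-10 = 16
a_1 = 16 + 1*-10 = 6
a_2 = 16 + 2*-10 = -4
...
= [16, 6, -4, -14, -24, -34, -44, -54, -64]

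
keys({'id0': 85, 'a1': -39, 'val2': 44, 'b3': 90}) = ['id0', 'a1', 'val2', 'b3']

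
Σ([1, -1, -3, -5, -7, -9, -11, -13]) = -48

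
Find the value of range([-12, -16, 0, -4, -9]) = 16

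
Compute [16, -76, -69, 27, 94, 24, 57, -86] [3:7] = [27, 94, 24, 57]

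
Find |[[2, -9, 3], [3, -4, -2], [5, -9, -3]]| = -24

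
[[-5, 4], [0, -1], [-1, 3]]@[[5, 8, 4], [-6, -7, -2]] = C[0][0] = (-5)*(5) + (4)*(-6) = -49
C[0][1] = (-5)*(8) + (4)*(-7) = -68
C[0][2] = (-5)*(4) + (4)*(-2) = -28
C[1][0] = (0)*(5) + (-1)*(-6) = 6
C[1][1] = (0)*(8) + (-1)*(-7) = 7
C[1][2] = (0)*(4) + (-1)*(-2) = 2
... (3 more cells)
= [[-49, -68, -28], [6, 7, 2], [-23, -29, -10]]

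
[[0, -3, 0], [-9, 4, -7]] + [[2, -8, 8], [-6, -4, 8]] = [[2, -11, 8], [-15, 0, 1]]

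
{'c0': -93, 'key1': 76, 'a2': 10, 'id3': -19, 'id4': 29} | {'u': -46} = {'c0': -93, 'key1': 76, 'a2': 10, 'id3': -19, 'id4': 29, 'u': -46}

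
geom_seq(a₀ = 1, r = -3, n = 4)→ a_0 = 1*(-3)^0 = 1
a_1 = 1*(-3)^1 = -3
a_2 = 1*(-3)^2 = 9
...
= [1, -3, 9, -27]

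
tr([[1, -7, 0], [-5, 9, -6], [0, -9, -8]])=diagonal: 1 + 9 + (-8)
= 2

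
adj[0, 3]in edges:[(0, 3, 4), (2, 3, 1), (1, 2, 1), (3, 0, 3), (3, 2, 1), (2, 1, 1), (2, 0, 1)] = 4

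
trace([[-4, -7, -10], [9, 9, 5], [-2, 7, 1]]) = 6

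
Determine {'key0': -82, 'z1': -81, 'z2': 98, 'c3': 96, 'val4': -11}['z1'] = -81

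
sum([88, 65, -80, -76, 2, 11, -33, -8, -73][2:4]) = -156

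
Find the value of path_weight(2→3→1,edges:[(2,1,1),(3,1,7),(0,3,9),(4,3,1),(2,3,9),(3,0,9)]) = w(2→3)=9 + w(3→1)=7
= 16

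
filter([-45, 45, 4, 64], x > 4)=keep x where x > 4: -45✗, 45✓, 4✗, 64✓
= [45, 64]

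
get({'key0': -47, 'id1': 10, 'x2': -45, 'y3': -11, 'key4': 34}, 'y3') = -11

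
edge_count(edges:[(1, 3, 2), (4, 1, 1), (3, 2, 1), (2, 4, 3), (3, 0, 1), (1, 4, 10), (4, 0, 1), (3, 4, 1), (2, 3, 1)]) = 9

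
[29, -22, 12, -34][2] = 12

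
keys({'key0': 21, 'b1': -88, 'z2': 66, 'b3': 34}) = ['key0', 'b1', 'z2', 'b3']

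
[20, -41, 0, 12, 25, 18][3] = 12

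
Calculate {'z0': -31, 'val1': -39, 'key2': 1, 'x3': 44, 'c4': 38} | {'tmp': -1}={'z0': -31, 'val1': -39, 'key2': 1, 'x3': 44, 'c4': 38, 'tmp': -1}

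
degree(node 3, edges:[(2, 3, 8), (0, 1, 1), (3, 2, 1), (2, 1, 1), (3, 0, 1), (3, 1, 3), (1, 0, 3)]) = 4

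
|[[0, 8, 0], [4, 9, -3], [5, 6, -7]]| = (1)*(0)*det([[9, -3], [6, -7]]) + (-1)*(8)*det([[4, -3], [5, -7]]) + (1)*(0)*det([[4, 9], [5, 6]])
= 0 + 104 + 0
= 104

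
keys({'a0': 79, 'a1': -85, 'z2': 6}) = ['a0', 'a1', 'z2']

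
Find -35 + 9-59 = -85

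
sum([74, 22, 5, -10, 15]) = 106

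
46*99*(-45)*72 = -14754960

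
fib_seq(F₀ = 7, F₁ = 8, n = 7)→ [7, 8, 15, 23, 38, 61, 99]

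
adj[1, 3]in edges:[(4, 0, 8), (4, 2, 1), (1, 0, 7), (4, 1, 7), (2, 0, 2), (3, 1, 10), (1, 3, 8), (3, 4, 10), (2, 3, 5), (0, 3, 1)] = 8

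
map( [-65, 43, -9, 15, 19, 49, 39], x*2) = -65*2=-130, 43*2=86, -9*2=-18, 15*2=30, 19*2=38, 49*2=98, 39*2=78
= [-130, 86, -18, 30, 38, 98, 78]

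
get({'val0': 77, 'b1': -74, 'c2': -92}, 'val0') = 77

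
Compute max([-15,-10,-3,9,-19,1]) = 9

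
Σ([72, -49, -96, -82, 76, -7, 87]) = 1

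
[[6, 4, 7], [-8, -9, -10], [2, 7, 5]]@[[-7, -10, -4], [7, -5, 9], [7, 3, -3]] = [[35, -59, -9], [-77, 95, -19], [70, -40, 40]]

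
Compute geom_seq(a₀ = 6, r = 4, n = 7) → [6, 24, 96, 384, 1536, 6144, 24576]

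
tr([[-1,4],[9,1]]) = 0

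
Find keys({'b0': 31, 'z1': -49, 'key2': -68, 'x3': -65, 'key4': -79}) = ['b0', 'z1', 'key2', 'x3', 'key4']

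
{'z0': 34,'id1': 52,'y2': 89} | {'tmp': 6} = {'z0': 34, 'id1': 52, 'y2': 89, 'tmp': 6}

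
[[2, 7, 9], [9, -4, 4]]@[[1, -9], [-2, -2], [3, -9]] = C[0][0] = (2)*(1) + (7)*(-2) + (9)*(3) = 15
C[0][1] = (2)*(-9) + (7)*(-2) + (9)*(-9) = -113
C[1][0] = (9)*(1) + (-4)*(-2) + (4)*(3) = 29
C[1][1] = (9)*(-9) + (-4)*(-2) + (4)*(-9) = -109
= [[15, -113], [29, -109]]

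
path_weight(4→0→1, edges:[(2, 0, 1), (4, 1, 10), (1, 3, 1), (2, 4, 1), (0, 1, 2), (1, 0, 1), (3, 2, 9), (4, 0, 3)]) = w(4→0)=3 + w(0→1)=2
= 5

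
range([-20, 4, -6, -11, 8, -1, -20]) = 28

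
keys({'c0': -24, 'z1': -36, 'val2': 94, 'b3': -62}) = ['c0', 'z1', 'val2', 'b3']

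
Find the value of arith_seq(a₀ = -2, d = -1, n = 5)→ a_0 = -2 + 0*-1 = -2
a_1 = -2 + 1*-1 = -3
a_2 = -2 + 2*-1 = -4
...
= [-2, -3, -4, -5, -6]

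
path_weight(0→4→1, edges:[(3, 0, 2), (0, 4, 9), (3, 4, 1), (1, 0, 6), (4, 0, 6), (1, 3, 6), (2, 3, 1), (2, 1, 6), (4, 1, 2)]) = w(0→4)=9 + w(4→1)=2
= 11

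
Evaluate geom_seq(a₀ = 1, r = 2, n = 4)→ a_0 = 1*2^0 = 1
a_1 = 1*2^1 = 2
a_2 = 1*2^2 = 4
...
= [1, 2, 4, 8]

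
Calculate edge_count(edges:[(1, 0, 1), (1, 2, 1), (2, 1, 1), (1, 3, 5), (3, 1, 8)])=5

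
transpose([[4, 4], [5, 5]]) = [[4, 5], [4, 5]]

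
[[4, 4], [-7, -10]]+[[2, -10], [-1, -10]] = [[6, -6], [-8, -20]]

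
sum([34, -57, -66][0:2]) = slice → [34, -57]
34 + (-57)
= -23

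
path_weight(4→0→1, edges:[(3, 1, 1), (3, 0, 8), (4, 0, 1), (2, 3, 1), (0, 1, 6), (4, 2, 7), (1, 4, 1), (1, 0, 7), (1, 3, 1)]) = 7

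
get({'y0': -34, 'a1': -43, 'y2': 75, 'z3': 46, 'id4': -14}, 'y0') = -34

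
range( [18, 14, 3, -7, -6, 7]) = 25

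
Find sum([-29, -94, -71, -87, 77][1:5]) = -175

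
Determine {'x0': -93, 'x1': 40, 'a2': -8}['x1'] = 40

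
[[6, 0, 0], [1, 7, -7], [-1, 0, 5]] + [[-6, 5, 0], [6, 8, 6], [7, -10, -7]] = [[0, 5, 0], [7, 15, -1], [6, -10, -2]]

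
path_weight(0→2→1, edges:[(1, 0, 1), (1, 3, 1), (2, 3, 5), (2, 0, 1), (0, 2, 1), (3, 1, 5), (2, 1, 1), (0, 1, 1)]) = w(0→2)=1 + w(2→1)=1
= 2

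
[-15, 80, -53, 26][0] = -15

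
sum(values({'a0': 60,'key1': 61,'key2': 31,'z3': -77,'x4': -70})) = 60 + 61 + 31 + (-77) + (-70)
= 5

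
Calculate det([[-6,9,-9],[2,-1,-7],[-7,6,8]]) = (1)*(-6)*det([[-1, -7], [6, 8]]) + (-1)*(9)*det([[2, -7], [-7, 8]]) + (1)*(-9)*det([[2, -1], [-7, 6]])
= -204 + 297 + -45
= 48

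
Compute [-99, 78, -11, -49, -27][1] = 78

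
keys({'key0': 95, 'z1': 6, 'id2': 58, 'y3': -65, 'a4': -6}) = ['key0', 'z1', 'id2', 'y3', 'a4']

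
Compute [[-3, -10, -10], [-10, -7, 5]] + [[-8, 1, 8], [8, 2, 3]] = [[-11, -9, -2], [-2, -5, 8]]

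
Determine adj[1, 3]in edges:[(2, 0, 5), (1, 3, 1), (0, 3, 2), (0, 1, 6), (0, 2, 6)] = 1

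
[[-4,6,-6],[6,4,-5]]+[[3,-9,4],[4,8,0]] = [[-1, -3, -2], [10, 12, -5]]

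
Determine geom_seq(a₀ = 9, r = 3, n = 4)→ [9, 27, 81, 243]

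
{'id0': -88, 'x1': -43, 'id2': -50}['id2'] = -50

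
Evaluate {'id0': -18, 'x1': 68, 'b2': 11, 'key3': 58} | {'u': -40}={'id0': -18, 'x1': 68, 'b2': 11, 'key3': 58, 'u': -40}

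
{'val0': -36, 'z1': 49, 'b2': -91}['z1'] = 49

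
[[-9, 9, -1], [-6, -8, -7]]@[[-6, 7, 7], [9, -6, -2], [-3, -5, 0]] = C[0][0] = (-9)*(-6) + (9)*(9) + (-1)*(-3) = 138
C[0][1] = (-9)*(7) + (9)*(-6) + (-1)*(-5) = -112
C[0][2] = (-9)*(7) + (9)*(-2) + (-1)*(0) = -81
C[1][0] = (-6)*(-6) + (-8)*(9) + (-7)*(-3) = -15
C[1][1] = (-6)*(7) + (-8)*(-6) + (-7)*(-5) = 41
C[1][2] = (-6)*(7) + (-8)*(-2) + (-7)*(0) = -26
= [[138, -112, -81], [-15, 41, -26]]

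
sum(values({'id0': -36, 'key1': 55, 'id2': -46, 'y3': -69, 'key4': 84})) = (-36) + 55 + (-46) + (-69) + 84
= -12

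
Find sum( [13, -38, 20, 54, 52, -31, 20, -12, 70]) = 148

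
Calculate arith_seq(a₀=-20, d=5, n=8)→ a_0 = -20 + 0*5 = -20
a_1 = -20 + 1*5 = -15
a_2 = -20 + 2*5 = -10
...
= [-20, -15, -10, -5, 0, 5, 10, 15]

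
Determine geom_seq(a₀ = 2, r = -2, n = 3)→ a_0 = 2*(-2)^0 = 2
a_1 = 2*(-2)^1 = -4
a_2 = 2*(-2)^2 = 8
= [2, -4, 8]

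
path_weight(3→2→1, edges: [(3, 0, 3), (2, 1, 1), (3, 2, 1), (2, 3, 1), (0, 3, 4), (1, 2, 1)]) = w(3→2)=1 + w(2→1)=1
= 2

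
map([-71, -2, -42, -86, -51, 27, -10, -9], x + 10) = -71+10=-61, -2+10=8, -42+10=-32, -86+10=-76, -51+10=-41, 27+10=37, -10+10=0, -9+10=1
= [-61, 8, -32, -76, -41, 37, 0, 1]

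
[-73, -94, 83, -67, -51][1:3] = [-94, 83]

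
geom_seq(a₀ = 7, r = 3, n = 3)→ a_0 = 7*3^0 = 7
a_1 = 7*3^1 = 21
a_2 = 7*3^2 = 63
= [7, 21, 63]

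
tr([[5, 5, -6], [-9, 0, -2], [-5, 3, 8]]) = diagonal: 5 + 0 + 8
= 13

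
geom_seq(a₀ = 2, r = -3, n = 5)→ a_0 = 2*(-3)^0 = 2
a_1 = 2*(-3)^1 = -6
a_2 = 2*(-3)^2 = 18
...
= [2, -6, 18, -54, 162]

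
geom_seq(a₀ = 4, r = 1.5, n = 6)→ a_0 = 4*1.5^0 = 4.0
a_1 = 4*1.5^1 = 6.0
a_2 = 4*1.5^2 = 9.0
...
= [4.0, 6.0, 9.0, 13.5, 20.25, 30.375]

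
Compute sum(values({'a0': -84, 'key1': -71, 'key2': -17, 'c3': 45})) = -127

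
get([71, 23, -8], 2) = -8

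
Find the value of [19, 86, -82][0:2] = [19, 86]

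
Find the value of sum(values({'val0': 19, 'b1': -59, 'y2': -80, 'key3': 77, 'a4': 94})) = 51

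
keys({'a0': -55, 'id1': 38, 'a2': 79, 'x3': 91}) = ['a0', 'id1', 'a2', 'x3']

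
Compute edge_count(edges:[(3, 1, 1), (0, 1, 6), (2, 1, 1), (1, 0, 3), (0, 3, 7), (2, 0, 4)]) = 6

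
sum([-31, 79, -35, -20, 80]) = 73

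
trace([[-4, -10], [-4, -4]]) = -8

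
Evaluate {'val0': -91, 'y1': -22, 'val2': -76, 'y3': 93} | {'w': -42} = {'val0': -91, 'y1': -22, 'val2': -76, 'y3': 93, 'w': -42}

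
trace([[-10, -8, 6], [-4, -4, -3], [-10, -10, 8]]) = diagonal: (-10) + (-4) + 8
= -6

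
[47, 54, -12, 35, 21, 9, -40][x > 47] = keep x where x > 47: 47✗, 54✓, -12✗, 35✗, 21✗, 9✗, -40✗
= [54]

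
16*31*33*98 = 1604064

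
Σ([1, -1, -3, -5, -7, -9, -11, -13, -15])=1 + (-1) + (-3) + (-5) + (-7) + (-9) + (-11) + (-13) + (-15)
= -63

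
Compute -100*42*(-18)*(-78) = -5896800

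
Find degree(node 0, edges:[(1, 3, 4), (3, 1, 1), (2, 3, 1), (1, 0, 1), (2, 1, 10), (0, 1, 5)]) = incident: (1,0), (0,1)
= 2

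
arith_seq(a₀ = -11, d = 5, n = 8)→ a_0 = -11 + 0*5 = -11
a_1 = -11 + 1*5 = -6
a_2 = -11 + 2*5 = -1
...
= [-11, -6, -1, 4, 9, 14, 19, 24]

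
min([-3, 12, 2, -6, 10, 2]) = -6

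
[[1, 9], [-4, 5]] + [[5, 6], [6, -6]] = [[6, 15], [2, -1]]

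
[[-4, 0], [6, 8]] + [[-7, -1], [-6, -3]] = [[-11, -1], [0, 5]]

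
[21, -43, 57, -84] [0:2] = [21, -43]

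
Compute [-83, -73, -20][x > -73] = keep x where x > -73: -83✗, -73✗, -20✓
= [-20]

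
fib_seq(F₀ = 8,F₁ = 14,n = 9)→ [8, 14, 22, 36, 58, 94, 152, 246, 398]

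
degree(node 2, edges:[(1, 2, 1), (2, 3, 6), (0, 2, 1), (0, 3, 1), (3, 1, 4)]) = 3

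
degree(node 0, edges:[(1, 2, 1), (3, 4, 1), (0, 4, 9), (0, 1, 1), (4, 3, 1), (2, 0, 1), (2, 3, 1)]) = 3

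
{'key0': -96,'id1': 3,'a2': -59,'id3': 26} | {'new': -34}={'key0': -96, 'id1': 3, 'a2': -59, 'id3': 26, 'new': -34}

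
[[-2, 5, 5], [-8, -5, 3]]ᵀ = [[-2, -8], [5, -5], [5, 3]]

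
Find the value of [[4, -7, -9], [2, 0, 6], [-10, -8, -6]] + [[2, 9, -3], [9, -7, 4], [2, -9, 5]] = [[6, 2, -12], [11, -7, 10], [-8, -17, -1]]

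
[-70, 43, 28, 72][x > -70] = [43, 28, 72]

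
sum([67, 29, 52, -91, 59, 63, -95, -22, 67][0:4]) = 57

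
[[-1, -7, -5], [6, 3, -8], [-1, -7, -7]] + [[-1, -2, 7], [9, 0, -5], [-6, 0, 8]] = [[-2, -9, 2], [15, 3, -13], [-7, -7, 1]]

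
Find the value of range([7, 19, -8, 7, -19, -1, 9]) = 38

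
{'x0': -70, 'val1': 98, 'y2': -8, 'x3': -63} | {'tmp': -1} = {'x0': -70, 'val1': 98, 'y2': -8, 'x3': -63, 'tmp': -1}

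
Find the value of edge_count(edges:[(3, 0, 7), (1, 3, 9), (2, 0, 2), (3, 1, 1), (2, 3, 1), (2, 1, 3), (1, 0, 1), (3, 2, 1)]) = 8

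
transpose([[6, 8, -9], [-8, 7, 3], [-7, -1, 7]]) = [[6, -8, -7], [8, 7, -1], [-9, 3, 7]]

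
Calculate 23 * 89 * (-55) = -112585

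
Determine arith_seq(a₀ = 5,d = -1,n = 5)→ [5, 4, 3, 2, 1]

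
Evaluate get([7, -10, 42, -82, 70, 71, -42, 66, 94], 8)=94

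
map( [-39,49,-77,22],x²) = (-39)²=1521, (49)²=2401, (-77)²=5929, (22)²=484
= [1521, 2401, 5929, 484]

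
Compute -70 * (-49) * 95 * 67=21831950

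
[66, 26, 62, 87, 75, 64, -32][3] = 87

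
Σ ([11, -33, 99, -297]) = 11 + -33 + 99 + -297
= -220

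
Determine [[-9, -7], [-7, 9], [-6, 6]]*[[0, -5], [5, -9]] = [[-35, 108], [45, -46], [30, -24]]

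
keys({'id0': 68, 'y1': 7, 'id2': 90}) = ['id0', 'y1', 'id2']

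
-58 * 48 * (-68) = 189312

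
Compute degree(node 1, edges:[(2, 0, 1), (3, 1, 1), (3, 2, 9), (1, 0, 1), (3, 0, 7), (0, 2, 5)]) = incident: (3,1), (1,0)
= 2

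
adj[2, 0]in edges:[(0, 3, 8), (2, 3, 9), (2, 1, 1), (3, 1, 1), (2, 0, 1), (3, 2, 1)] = 1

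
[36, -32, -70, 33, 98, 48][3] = 33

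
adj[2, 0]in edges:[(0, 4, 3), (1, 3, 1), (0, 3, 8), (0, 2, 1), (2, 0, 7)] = 7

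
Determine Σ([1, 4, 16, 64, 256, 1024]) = 1 + 4 + 16 + 64 + 256 + 1024
= 1365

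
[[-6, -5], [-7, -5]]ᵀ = [[-6, -7], [-5, -5]]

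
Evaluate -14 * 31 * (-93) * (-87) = -3511494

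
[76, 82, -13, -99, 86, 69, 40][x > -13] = [76, 82, 86, 69, 40]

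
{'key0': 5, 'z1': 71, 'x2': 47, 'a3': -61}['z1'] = 71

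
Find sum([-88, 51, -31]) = (-88) + 51 + (-31)
= -68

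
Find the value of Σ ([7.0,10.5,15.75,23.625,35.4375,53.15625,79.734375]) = 7.0 + 10.5 + 15.75 + 23.625 + 35.4375 + 53.15625 + 79.734375
= 225.203125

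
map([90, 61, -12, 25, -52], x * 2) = 90*2=180, 61*2=122, -12*2=-24, 25*2=50, -52*2=-104
= [180, 122, -24, 50, -104]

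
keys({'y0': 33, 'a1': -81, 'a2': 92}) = ['y0', 'a1', 'a2']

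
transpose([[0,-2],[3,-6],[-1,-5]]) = [[0, 3, -1], [-2, -6, -5]]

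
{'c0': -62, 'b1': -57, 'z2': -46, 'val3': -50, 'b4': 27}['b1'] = -57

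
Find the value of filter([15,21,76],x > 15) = keep x where x > 15: 15✗, 21✓, 76✓
= [21, 76]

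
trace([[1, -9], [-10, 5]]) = 6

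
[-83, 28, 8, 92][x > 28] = [92]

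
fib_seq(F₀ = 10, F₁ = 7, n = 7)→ [10, 7, 17, 24, 41, 65, 106]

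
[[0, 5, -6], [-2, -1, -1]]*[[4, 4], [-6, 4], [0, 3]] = [[-30, 2], [-2, -15]]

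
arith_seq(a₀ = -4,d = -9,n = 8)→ a_0 = -4 + 0*-9 = -4
a_1 = -4 + 1*-9 = -13
a_2 = -4 + 2*-9 = -22
...
= [-4, -13, -22, -31, -40, -49, -58, -67]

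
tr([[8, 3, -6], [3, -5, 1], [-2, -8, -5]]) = diagonal: 8 + (-5) + (-5)
= -2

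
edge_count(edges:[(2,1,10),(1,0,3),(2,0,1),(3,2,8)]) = 4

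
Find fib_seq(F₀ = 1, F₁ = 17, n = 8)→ F_2 = F_1 + F_0 = 18
F_3 = F_2 + F_1 = 35
F_4 = F_3 + F_2 = 53
...
= [1, 17, 18, 35, 53, 88, 141, 229]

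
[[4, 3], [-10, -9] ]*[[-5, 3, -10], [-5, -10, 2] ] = [[-35, -18, -34], [95, 60, 82]]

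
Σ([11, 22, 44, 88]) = 165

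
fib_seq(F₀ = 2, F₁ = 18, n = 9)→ F_2 = F_1 + F_0 = 20
F_3 = F_2 + F_1 = 38
F_4 = F_3 + F_2 = 58
...
= [2, 18, 20, 38, 58, 96, 154, 250, 404]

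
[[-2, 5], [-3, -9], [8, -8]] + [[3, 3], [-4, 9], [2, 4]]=[[1, 8], [-7, 0], [10, -4]]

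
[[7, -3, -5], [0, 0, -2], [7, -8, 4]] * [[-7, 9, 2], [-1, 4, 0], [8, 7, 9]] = C[0][0] = (7)*(-7) + (-3)*(-1) + (-5)*(8) = -86
C[0][1] = (7)*(9) + (-3)*(4) + (-5)*(7) = 16
C[0][2] = (7)*(2) + (-3)*(0) + (-5)*(9) = -31
C[1][0] = (0)*(-7) + (0)*(-1) + (-2)*(8) = -16
C[1][1] = (0)*(9) + (0)*(4) + (-2)*(7) = -14
C[1][2] = (0)*(2) + (0)*(0) + (-2)*(9) = -18
... (3 more cells)
= [[-86, 16, -31], [-16, -14, -18], [-9, 59, 50]]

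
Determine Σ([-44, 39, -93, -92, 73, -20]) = (-44) + 39 + (-93) + (-92) + 73 + (-20)
= -137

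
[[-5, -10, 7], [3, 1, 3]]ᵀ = [[-5, 3], [-10, 1], [7, 3]]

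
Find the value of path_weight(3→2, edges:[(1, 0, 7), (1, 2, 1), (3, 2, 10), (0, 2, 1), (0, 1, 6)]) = 10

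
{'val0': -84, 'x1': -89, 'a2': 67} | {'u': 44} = {'val0': -84, 'x1': -89, 'a2': 67, 'u': 44}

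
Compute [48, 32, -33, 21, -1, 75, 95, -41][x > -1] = [48, 32, 21, 75, 95]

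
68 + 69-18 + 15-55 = 79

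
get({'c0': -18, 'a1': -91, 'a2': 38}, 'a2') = 38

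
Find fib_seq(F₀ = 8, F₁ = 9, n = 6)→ [8, 9, 17, 26, 43, 69]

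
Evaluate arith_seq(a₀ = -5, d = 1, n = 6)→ [-5, -4, -3, -2, -1, 0]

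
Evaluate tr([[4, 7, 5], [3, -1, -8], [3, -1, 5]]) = 8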